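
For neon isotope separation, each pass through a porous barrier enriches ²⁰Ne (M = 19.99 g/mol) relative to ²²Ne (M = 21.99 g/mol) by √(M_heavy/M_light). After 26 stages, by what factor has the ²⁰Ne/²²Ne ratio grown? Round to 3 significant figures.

3.45

Overall factor = α^26 with α = √(21.99/19.99), i.e. (21.99/19.99)^(26/2).
= 1.10005^13 = 3.45.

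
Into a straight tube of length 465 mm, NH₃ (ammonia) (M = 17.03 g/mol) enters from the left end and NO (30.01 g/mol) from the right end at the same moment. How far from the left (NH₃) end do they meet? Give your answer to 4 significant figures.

265.2 mm

The fronts meet when d_NH₃ + d_NO = L with d_NH₃/d_NO = √(M_NO/M_NH₃) (Graham's law). Here √(M_NO/M_NH₃) = √(30.01/17.03) = 1.327.
With d_NH₃ + d_NO = 465 mm, d_NO = 465/(1 + 1.327) = 199.8 mm.
d_NH₃ = 465 − 199.8 = 265.2 mm.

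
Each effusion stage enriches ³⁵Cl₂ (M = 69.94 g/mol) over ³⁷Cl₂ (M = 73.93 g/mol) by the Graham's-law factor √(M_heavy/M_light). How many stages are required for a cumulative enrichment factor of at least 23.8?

Per stage α = (73.93/69.94)^(1/2) = 1.05705^0.5, giving ln α = 0.02774.
Need α^N ≥ 23.8 ⇒ N ≥ ln(23.8) / ln α = 3.170 / 0.02774 = 114.26.
So at least 115 stages are needed.

115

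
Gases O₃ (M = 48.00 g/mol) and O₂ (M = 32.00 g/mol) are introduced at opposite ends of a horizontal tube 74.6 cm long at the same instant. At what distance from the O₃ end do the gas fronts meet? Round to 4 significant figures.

33.53 cm

Distances travelled in equal time are proportional to diffusion rates, so d_O₃/d_O₂ = √(M_O₂/M_O₃) = √(32.00/48.00) = 0.8165.
With d_O₃ + d_O₂ = 74.6 cm, d_O₂ = 74.6/(1 + 0.8165) = 41.07 cm.
d_O₃ = 74.6 − 41.07 = 33.53 cm.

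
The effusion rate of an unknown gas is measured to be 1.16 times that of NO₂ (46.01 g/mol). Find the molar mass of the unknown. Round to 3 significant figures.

By Graham's law, rate_X/rate_NO₂ = √(M_NO₂/M_X).
1.16 = √(46.01/M_X)
M_X = 46.01 / 1.16² = 46.01 / 1.346 = 34.2 g/mol

34.2 g/mol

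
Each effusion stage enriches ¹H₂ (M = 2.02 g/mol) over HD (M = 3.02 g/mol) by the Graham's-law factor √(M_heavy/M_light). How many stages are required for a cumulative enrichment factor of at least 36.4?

18

With α = √(3.02/2.02) per stage, ln α = ½ ln(1.49505) = 0.2011.
Need α^N ≥ 36.4 ⇒ N ≥ ln(36.4) / ln α = 3.595 / 0.2011 = 17.88.
Minimum whole number of stages: N = 18.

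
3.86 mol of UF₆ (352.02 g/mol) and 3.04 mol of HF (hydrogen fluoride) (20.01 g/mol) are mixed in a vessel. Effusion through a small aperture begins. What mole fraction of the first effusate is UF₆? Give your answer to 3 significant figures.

Each component's effusion rate ∝ (its partial pressure)·(1/√M) ∝ n_i/√M_i.
Mole fraction of UF₆ in the effusate = (n_UF₆/√M_UF₆) / (n_UF₆/√M_UF₆ + n_HF/√M_HF)
= (3.86/√352.02) / (3.86/√352.02 + 3.04/√20.01) = 0.2057/(0.2057 + 0.6796) = 0.232.

0.232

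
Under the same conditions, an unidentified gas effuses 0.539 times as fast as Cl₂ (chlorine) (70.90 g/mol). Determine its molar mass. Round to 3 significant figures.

Since effusion rate ∝ 1/√M, rate_X/rate_Cl₂ = √(M_Cl₂/M_X).
0.539 = √(70.90/M_X)
M_X = 70.90 / 0.539² = 70.90 / 0.2905 = 244 g/mol

244 g/mol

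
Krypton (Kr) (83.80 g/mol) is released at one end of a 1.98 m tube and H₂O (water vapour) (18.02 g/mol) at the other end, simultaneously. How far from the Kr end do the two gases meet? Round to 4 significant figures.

0.6273 m

Distances travelled in equal time are proportional to diffusion rates, so d_Kr/d_H₂O = √(M_H₂O/M_Kr) = √(18.02/83.80) = 0.4637.
With d_Kr + d_H₂O = 1.98 m, d_H₂O = 1.98/(1 + 0.4637) = 1.353 m.
d_Kr = 1.98 − 1.353 = 0.6273 m.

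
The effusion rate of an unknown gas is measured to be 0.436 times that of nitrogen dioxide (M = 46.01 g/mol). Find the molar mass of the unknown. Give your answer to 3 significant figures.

Graham's law gives rate_X/rate_NO₂ = √(M_NO₂/M_X).
0.436 = √(46.01/M_X)
M_X = 46.01 / 0.436² = 46.01 / 0.1901 = 242 g/mol

242 g/mol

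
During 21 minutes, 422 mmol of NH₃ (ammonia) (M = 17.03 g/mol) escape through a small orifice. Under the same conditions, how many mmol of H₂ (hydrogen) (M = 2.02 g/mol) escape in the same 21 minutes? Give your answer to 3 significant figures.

Using Graham's law: rate_H₂/rate_NH₃ = √(M_NH₃/M_H₂) = √(17.03/2.02) = √8.431 = 2.904.
So the amount for H₂ is 422 × 2.904 = 1230 mmol.

1230 mmol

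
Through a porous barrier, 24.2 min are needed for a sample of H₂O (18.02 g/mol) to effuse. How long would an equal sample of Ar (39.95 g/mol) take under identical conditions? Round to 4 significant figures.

36.03 min

From Graham's law, t_Ar/t_H₂O = √(M_Ar/M_H₂O) = √(39.95/18.02) = √2.217 = 1.489.
So the time for Ar is 24.2 × 1.489 = 36.03 min.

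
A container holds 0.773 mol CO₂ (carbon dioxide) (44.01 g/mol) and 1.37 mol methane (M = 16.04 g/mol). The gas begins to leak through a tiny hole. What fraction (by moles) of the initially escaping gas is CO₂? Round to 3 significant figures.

0.254

Effusion rate of each component ∝ n_i/√M_i (partial pressure × 1/√M).
x_CO₂(eff) = (n_CO₂/√M_CO₂) / (n_CO₂/√M_CO₂ + n_CH₄/√M_CH₄)
= (0.773/√44.01) / (0.773/√44.01 + 1.37/√16.04) = 0.1165/(0.1165 + 0.3421) = 0.254.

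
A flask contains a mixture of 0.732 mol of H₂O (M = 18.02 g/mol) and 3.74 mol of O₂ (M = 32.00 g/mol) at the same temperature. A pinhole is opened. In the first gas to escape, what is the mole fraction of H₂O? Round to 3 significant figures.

0.207

Effusion rate of each component ∝ n_i/√M_i (partial pressure × 1/√M).
Mole fraction of H₂O in the effusate = (n_H₂O/√M_H₂O) / (n_H₂O/√M_H₂O + n_O₂/√M_O₂)
= (0.732/√18.02) / (0.732/√18.02 + 3.74/√32.00) = 0.1724/(0.1724 + 0.6611) = 0.207.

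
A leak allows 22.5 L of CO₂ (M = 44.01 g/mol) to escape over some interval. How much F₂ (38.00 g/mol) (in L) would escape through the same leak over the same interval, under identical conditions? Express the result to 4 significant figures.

24.21 L

Since effusion rate ∝ 1/√M, rate_F₂/rate_CO₂ = √(M_CO₂/M_F₂) = √(44.01/38.00) = √1.158 = 1.076.
So the volume for F₂ is 22.5 × 1.076 = 24.21 L.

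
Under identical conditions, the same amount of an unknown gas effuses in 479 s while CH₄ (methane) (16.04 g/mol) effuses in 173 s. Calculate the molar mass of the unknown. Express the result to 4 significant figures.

123.0 g/mol

Graham's law gives t_X/t_CH₄ = √(M_X/M_CH₄).
479/173 = 2.769 = √(M_X/16.04)
M_X = 16.04 × 2.769² = 16.04 × 7.666 = 123.0 g/mol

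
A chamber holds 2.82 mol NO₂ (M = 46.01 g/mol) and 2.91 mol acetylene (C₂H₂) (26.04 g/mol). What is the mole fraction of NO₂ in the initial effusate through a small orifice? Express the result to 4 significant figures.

0.4216

Effusion rate of each component ∝ n_i/√M_i (partial pressure × 1/√M).
Mole fraction of NO₂ in the effusate = (n_NO₂/√M_NO₂) / (n_NO₂/√M_NO₂ + n_C₂H₂/√M_C₂H₂)
= (2.82/√46.01) / (2.82/√46.01 + 2.91/√26.04) = 0.4157/(0.4157 + 0.5703) = 0.4216.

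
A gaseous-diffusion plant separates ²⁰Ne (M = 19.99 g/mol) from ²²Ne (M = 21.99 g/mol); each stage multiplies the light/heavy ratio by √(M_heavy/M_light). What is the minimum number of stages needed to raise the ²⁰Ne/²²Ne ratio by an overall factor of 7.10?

42

With α = √(21.99/19.99) per stage, ln α = ½ ln(1.10005) = 0.04768.
Need α^N ≥ 7.10 ⇒ N ≥ ln(7.10) / ln α = 1.960 / 0.04768 = 41.11.
Rounding up, N = 42 stages.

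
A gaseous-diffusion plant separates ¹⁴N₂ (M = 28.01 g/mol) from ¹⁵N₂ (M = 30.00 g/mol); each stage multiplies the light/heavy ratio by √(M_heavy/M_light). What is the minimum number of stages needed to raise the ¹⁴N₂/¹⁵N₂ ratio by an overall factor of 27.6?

97

Per stage α = (30.00/28.01)^(1/2) = 1.07105^0.5, giving ln α = 0.03432.
Need α^N ≥ 27.6 ⇒ N ≥ ln(27.6) / ln α = 3.318 / 0.03432 = 96.68.
Rounding up, N = 97 stages.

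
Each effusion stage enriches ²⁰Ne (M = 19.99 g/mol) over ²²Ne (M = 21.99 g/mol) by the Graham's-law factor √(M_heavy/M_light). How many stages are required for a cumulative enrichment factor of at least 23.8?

67

Per stage α = (21.99/19.99)^(1/2) = 1.10005^0.5, giving ln α = 0.04768.
Need α^N ≥ 23.8 ⇒ N ≥ ln(23.8) / ln α = 3.170 / 0.04768 = 66.48.
Minimum whole number of stages: N = 67.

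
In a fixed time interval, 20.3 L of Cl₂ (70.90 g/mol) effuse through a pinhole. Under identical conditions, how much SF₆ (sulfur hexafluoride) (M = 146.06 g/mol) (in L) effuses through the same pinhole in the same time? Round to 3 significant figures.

By Graham's law, rate_SF₆/rate_Cl₂ = √(M_Cl₂/M_SF₆) = √(70.90/146.06) = √0.4854 = 0.6967.
So the volume for SF₆ is 20.3 × 0.6967 = 14.1 L.

14.1 L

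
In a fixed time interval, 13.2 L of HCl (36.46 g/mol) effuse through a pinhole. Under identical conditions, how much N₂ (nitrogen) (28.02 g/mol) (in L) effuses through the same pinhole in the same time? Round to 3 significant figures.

15.1 L

By Graham's law, rate_N₂/rate_HCl = √(M_HCl/M_N₂) = √(36.46/28.02) = √1.301 = 1.141.
So the volume for N₂ is 13.2 × 1.141 = 15.1 L.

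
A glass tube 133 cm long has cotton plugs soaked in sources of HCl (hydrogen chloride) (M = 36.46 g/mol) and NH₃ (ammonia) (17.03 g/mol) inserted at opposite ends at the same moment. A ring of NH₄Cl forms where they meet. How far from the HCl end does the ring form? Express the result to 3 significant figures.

54.0 cm

Graham's law gives d_HCl/d_NH₃ = rate_HCl/rate_NH₃ = √(M_NH₃/M_HCl) = √(17.03/36.46) = 0.6834.
With d_HCl + d_NH₃ = 133 cm, d_NH₃ = 133/(1 + 0.6834) = 79.00 cm.
d_HCl = 133 − 79.00 = 54.0 cm.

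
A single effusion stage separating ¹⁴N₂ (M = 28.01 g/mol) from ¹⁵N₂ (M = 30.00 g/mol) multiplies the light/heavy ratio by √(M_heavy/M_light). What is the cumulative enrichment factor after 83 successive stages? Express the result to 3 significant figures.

17.3

Overall factor = α^83 with α = √(30.00/28.01), i.e. (30.00/28.01)^(83/2).
= 1.07105^(83/2) = 17.3.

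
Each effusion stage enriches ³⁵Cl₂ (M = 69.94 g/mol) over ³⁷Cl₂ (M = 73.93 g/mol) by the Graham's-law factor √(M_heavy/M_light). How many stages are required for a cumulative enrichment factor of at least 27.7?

Per stage α = (73.93/69.94)^(1/2) = 1.05705^0.5, giving ln α = 0.02774.
Need α^N ≥ 27.7 ⇒ N ≥ ln(27.7) / ln α = 3.321 / 0.02774 = 119.73.
Minimum whole number of stages: N = 120.

120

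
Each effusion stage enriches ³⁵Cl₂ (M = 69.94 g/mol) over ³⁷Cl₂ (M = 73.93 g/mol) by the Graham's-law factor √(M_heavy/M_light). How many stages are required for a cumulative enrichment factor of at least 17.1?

103

Single-stage factor α = √(73.93/69.94), so ln α = ½ ln(1.05705) = 0.02774.
Need α^N ≥ 17.1 ⇒ N ≥ ln(17.1) / ln α = 2.839 / 0.02774 = 102.34.
So at least 103 stages are needed.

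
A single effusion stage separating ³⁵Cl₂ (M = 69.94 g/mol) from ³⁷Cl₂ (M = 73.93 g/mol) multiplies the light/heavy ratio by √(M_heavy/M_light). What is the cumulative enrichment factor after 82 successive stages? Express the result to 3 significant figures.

Overall factor = α^82 with α = √(73.93/69.94), i.e. (73.93/69.94)^(82/2).
= 1.05705^41 = 9.73.

9.73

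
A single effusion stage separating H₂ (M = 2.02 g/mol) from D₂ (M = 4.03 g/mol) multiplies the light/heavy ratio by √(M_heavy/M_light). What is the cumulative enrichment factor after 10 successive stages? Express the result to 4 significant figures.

31.61

After 10 stages the ratio has grown by (√(4.03/2.02))^10 = (4.03/2.02)^(10/2).
= 1.99505^5 = 31.61.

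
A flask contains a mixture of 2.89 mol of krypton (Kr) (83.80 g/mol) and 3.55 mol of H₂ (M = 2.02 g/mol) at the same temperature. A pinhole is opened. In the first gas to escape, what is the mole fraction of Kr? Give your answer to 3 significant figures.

0.112

Rate_i ∝ x_i/√M_i (Graham's law weighted by mole fraction), so the effusate composition follows n_i/√M_i.
x_Kr(eff) = (n_Kr/√M_Kr) / (n_Kr/√M_Kr + n_H₂/√M_H₂)
= (2.89/√83.80) / (2.89/√83.80 + 3.55/√2.02) = 0.3157/(0.3157 + 2.498) = 0.112.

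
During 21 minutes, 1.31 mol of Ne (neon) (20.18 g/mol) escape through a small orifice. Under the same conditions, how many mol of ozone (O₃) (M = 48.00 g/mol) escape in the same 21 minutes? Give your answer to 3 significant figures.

0.849 mol

Since effusion rate ∝ 1/√M, rate_O₃/rate_Ne = √(M_Ne/M_O₃) = √(20.18/48.00) = √0.4204 = 0.6484.
So the amount for O₃ is 1.31 × 0.6484 = 0.849 mol.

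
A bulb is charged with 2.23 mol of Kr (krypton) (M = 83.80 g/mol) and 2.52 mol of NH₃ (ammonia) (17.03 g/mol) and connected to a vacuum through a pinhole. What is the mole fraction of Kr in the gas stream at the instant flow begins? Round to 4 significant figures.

0.2852

The effusion rate of species i is ∝ p_i/√M_i ∝ n_i/√M_i.
So x_Kr in the escaping gas = (n_Kr/√M_Kr) / Σ(n_i/√M_i)
= (2.23/√83.80) / (2.23/√83.80 + 2.52/√17.03) = 0.2436/(0.2436 + 0.6107) = 0.2852.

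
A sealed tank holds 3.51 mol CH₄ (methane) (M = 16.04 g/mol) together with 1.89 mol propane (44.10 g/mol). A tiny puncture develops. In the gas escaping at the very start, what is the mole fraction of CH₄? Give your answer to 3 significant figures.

0.755

Each component's effusion rate ∝ (its partial pressure)·(1/√M) ∝ n_i/√M_i.
Mole fraction of CH₄ in the effusate = (n_CH₄/√M_CH₄) / (n_CH₄/√M_CH₄ + n_C₃H₈/√M_C₃H₈)
= (3.51/√16.04) / (3.51/√16.04 + 1.89/√44.10) = 0.8764/(0.8764 + 0.2846) = 0.755.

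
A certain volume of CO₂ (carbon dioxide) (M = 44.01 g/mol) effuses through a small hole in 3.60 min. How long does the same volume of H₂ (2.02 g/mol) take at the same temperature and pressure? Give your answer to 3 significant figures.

0.771 min

By Graham's law, t_H₂/t_CO₂ = √(M_H₂/M_CO₂) = √(2.02/44.01) = √0.04590 = 0.2142.
So the time for H₂ is 3.60 × 0.2142 = 0.771 min.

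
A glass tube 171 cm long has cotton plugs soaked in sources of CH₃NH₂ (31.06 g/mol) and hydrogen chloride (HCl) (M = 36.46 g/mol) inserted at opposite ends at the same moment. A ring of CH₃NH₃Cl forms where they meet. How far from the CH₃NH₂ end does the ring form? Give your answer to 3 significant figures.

88.9 cm

Distances travelled in equal time are proportional to diffusion rates, so d_CH₃NH₂/d_HCl = √(M_HCl/M_CH₃NH₂) = √(36.46/31.06) = 1.083.
With d_CH₃NH₂ + d_HCl = 171 cm, d_HCl = 171/(1 + 1.083) = 82.08 cm.
d_CH₃NH₂ = 171 − 82.08 = 88.9 cm.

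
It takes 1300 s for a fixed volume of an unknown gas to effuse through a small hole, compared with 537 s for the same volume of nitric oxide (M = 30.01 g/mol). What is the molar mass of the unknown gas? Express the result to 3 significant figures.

By Graham's law, t_X/t_NO = √(M_X/M_NO).
1300/537 = 2.421 = √(M_X/30.01)
M_X = 30.01 × 2.421² = 30.01 × 5.861 = 176 g/mol

176 g/mol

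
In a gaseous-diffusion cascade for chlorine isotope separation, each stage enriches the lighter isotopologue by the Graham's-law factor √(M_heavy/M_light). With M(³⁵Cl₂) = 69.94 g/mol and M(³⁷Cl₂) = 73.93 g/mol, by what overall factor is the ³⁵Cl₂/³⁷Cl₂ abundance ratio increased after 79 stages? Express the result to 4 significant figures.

The single-stage factor is √(M_heavy/M_light), so 79 stages give [√(73.93/69.94)]^79 = (73.93/69.94)^(79/2).
= 1.05705^(79/2) = 8.949.

8.949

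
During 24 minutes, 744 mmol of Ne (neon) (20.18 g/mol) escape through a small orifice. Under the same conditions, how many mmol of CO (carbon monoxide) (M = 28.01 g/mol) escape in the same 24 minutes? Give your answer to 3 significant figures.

Graham's law gives rate_CO/rate_Ne = √(M_Ne/M_CO) = √(20.18/28.01) = √0.7205 = 0.8488.
So the amount for CO is 744 × 0.8488 = 632 mmol.

632 mmol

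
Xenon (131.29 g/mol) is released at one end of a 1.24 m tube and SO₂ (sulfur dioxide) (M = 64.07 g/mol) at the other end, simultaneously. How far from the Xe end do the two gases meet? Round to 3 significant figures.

The fronts meet when d_Xe + d_SO₂ = L with d_Xe/d_SO₂ = √(M_SO₂/M_Xe) (Graham's law). Here √(M_SO₂/M_Xe) = √(64.07/131.29) = 0.6986.
With d_Xe + d_SO₂ = 1.24 m, d_SO₂ = 1.24/(1 + 0.6986) = 0.7300 m.
d_Xe = 1.24 − 0.7300 = 0.510 m.

0.510 m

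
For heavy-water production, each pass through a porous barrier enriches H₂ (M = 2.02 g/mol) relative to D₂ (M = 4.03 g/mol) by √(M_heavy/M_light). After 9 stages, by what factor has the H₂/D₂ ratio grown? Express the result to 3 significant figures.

22.4

Each stage multiplies the ratio by α = √(4.03/2.02), so after 9 stages the overall factor is α^9 = (4.03/2.02)^(9/2).
= 1.99505^(9/2) = 22.4.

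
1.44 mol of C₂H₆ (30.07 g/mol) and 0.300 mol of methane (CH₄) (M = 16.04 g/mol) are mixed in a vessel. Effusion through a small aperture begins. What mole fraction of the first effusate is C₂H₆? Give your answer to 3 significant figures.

0.778

Rate_i ∝ x_i/√M_i (Graham's law weighted by mole fraction), so the effusate composition follows n_i/√M_i.
x_C₂H₆(eff) = (n_C₂H₆/√M_C₂H₆) / (n_C₂H₆/√M_C₂H₆ + n_CH₄/√M_CH₄)
= (1.44/√30.07) / (1.44/√30.07 + 0.300/√16.04) = 0.2626/(0.2626 + 0.07491) = 0.778.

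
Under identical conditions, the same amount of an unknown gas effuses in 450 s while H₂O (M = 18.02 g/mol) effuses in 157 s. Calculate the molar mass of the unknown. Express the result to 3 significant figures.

From Graham's law, t_X/t_H₂O = √(M_X/M_H₂O).
450/157 = 2.866 = √(M_X/18.02)
M_X = 18.02 × 2.866² = 18.02 × 8.215 = 148 g/mol

148 g/mol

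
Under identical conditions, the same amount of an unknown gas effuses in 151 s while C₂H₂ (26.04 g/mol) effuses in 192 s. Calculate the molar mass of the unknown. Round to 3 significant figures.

16.1 g/mol

From Graham's law, t_X/t_C₂H₂ = √(M_X/M_C₂H₂).
151/192 = 0.7865 = √(M_X/26.04)
M_X = 26.04 × 0.7865² = 26.04 × 0.6185 = 16.1 g/mol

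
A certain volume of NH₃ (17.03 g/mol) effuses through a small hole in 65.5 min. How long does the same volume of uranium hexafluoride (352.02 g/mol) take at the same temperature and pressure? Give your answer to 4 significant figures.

297.8 min

Graham's law gives t_UF₆/t_NH₃ = √(M_UF₆/M_NH₃) = √(352.02/17.03) = √20.67 = 4.546.
So the time for UF₆ is 65.5 × 4.546 = 297.8 min.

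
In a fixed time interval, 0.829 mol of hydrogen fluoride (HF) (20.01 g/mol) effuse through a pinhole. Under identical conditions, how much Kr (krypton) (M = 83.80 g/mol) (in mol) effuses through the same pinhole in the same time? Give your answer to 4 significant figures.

0.4051 mol

From Graham's law, rate_Kr/rate_HF = √(M_HF/M_Kr) = √(20.01/83.80) = √0.2388 = 0.4887.
So the amount for Kr is 0.829 × 0.4887 = 0.4051 mol.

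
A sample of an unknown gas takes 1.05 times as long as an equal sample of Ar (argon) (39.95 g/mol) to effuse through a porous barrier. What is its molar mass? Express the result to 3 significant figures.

44.0 g/mol

Graham's law gives t_X/t_Ar = √(M_X/M_Ar).
1.05 = √(M_X/39.95)
M_X = 39.95 × 1.05² = 39.95 × 1.103 = 44.0 g/mol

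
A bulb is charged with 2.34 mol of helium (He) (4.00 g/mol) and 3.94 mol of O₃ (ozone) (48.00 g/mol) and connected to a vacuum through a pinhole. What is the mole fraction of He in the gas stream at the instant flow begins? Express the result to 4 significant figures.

0.6729

Each component's effusion rate ∝ (its partial pressure)·(1/√M) ∝ n_i/√M_i.
So x_He in the escaping gas = (n_He/√M_He) / Σ(n_i/√M_i)
= (2.34/√4.00) / (2.34/√4.00 + 3.94/√48.00) = 1.170/(1.170 + 0.5687) = 0.6729.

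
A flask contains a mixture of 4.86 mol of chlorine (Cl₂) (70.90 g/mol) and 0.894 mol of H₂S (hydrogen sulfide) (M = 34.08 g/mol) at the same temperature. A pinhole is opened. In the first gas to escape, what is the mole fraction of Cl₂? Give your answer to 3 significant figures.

Effusion rate of each component ∝ n_i/√M_i (partial pressure × 1/√M).
Mole fraction of Cl₂ in the effusate = (n_Cl₂/√M_Cl₂) / (n_Cl₂/√M_Cl₂ + n_H₂S/√M_H₂S)
= (4.86/√70.90) / (4.86/√70.90 + 0.894/√34.08) = 0.5772/(0.5772 + 0.1531) = 0.790.

0.790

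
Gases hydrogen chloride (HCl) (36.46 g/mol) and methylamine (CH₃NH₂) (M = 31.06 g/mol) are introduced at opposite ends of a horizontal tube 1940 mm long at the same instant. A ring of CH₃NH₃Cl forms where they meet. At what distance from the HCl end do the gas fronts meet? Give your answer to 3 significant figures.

931 mm

Distances travelled in equal time are proportional to diffusion rates, so d_HCl/d_CH₃NH₂ = √(M_CH₃NH₂/M_HCl) = √(31.06/36.46) = 0.9230.
With d_HCl + d_CH₃NH₂ = 1940 mm, d_CH₃NH₂ = 1940/(1 + 0.9230) = 1009 mm.
d_HCl = 1940 − 1009 = 931 mm.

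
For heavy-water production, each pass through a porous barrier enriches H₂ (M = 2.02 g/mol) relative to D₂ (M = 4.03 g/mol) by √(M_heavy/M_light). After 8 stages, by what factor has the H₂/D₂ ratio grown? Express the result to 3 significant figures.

15.8

The single-stage factor is √(M_heavy/M_light), so 8 stages give [√(4.03/2.02)]^8 = (4.03/2.02)^(8/2).
= 1.99505^4 = 15.8.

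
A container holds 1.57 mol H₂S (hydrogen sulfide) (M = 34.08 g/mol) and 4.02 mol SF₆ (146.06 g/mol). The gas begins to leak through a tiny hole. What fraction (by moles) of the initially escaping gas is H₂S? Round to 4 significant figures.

0.4471

Effusion rate of each component ∝ n_i/√M_i (partial pressure × 1/√M).
Mole fraction of H₂S in the effusate = (n_H₂S/√M_H₂S) / (n_H₂S/√M_H₂S + n_SF₆/√M_SF₆)
= (1.57/√34.08) / (1.57/√34.08 + 4.02/√146.06) = 0.2689/(0.2689 + 0.3326) = 0.4471.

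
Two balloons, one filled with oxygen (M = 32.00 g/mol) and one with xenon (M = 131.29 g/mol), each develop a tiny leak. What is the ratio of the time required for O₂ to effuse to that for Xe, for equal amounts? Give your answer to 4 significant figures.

Graham's law gives t_O₂/t_Xe = √(M_O₂/M_Xe) = √(32.00/131.29) = √0.2437 = 0.4937.

0.4937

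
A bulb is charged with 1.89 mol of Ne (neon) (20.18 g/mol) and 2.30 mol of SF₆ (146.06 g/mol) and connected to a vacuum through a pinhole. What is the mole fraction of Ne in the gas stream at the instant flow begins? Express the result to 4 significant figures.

Effusion rate of each component ∝ n_i/√M_i (partial pressure × 1/√M).
So x_Ne in the escaping gas = (n_Ne/√M_Ne) / Σ(n_i/√M_i)
= (1.89/√20.18) / (1.89/√20.18 + 2.30/√146.06) = 0.4207/(0.4207 + 0.1903) = 0.6885.

0.6885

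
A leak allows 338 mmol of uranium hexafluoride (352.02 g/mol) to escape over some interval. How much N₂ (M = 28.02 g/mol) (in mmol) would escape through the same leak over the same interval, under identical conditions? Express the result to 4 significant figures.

By Graham's law, rate_N₂/rate_UF₆ = √(M_UF₆/M_N₂) = √(352.02/28.02) = √12.56 = 3.544.
So the amount for N₂ is 338 × 3.544 = 1198 mmol.

1198 mmol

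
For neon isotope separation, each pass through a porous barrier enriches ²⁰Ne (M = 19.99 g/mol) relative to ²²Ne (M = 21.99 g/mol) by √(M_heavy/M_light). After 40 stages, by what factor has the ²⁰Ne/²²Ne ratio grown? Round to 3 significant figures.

Each stage multiplies the ratio by α = √(21.99/19.99), so after 40 stages the overall factor is α^40 = (21.99/19.99)^(40/2).
= 1.10005^20 = 6.73.

6.73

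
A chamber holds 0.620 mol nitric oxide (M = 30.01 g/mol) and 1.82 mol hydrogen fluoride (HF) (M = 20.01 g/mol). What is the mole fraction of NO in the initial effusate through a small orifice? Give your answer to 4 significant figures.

0.2176

Rate_i ∝ x_i/√M_i (Graham's law weighted by mole fraction), so the effusate composition follows n_i/√M_i.
So x_NO in the escaping gas = (n_NO/√M_NO) / Σ(n_i/√M_i)
= (0.620/√30.01) / (0.620/√30.01 + 1.82/√20.01) = 0.1132/(0.1132 + 0.4069) = 0.2176.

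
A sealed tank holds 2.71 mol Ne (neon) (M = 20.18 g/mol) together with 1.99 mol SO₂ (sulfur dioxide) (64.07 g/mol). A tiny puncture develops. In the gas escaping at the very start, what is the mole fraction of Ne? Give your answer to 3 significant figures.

Rate_i ∝ x_i/√M_i (Graham's law weighted by mole fraction), so the effusate composition follows n_i/√M_i.
So x_Ne in the escaping gas = (n_Ne/√M_Ne) / Σ(n_i/√M_i)
= (2.71/√20.18) / (2.71/√20.18 + 1.99/√64.07) = 0.6033/(0.6033 + 0.2486) = 0.708.

0.708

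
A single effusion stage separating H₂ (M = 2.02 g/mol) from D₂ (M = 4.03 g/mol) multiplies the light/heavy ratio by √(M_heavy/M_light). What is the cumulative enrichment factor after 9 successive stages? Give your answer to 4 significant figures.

22.38

After 9 stages the ratio has grown by (√(4.03/2.02))^9 = (4.03/2.02)^(9/2).
= 1.99505^(9/2) = 22.38.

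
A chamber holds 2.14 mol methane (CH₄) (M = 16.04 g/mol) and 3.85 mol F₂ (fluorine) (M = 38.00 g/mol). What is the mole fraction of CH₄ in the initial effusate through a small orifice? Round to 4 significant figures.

0.4611

Rate_i ∝ x_i/√M_i (Graham's law weighted by mole fraction), so the effusate composition follows n_i/√M_i.
x_CH₄(eff) = (n_CH₄/√M_CH₄) / (n_CH₄/√M_CH₄ + n_F₂/√M_F₂)
= (2.14/√16.04) / (2.14/√16.04 + 3.85/√38.00) = 0.5343/(0.5343 + 0.6246) = 0.4611.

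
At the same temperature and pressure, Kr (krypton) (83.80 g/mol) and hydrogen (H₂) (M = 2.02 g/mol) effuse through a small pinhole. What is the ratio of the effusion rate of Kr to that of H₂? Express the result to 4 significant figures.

0.1553

By Graham's law, rate_Kr/rate_H₂ = √(M_H₂/M_Kr) = √(2.02/83.80) = √0.02411 = 0.1553.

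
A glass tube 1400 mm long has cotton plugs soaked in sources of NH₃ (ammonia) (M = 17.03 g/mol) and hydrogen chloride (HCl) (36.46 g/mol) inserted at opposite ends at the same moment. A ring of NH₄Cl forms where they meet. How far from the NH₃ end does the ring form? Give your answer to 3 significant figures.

832 mm

Graham's law gives d_NH₃/d_HCl = rate_NH₃/rate_HCl = √(M_HCl/M_NH₃) = √(36.46/17.03) = 1.463.
With d_NH₃ + d_HCl = 1400 mm, d_HCl = 1400/(1 + 1.463) = 568.4 mm.
d_NH₃ = 1400 − 568.4 = 832 mm.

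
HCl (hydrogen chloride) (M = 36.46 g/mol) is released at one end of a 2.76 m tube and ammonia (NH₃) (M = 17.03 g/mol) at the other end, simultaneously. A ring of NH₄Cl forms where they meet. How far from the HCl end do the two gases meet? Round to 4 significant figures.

1.120 m

In equal time, each gas travels a distance ∝ its rate ∝ 1/√M, so d_HCl/d_NH₃ = √(M_NH₃/M_HCl) = √(17.03/36.46) = 0.6834.
With d_HCl + d_NH₃ = 2.76 m, d_NH₃ = 2.76/(1 + 0.6834) = 1.640 m.
d_HCl = 2.76 − 1.640 = 1.120 m.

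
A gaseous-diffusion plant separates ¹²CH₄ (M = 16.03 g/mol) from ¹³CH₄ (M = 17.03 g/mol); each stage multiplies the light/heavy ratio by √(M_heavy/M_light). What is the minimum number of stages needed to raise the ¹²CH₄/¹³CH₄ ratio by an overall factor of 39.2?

With α = √(17.03/16.03) per stage, ln α = ½ ln(1.06238) = 0.03026.
Need α^N ≥ 39.2 ⇒ N ≥ ln(39.2) / ln α = 3.669 / 0.03026 = 121.25.
Minimum whole number of stages: N = 122.

122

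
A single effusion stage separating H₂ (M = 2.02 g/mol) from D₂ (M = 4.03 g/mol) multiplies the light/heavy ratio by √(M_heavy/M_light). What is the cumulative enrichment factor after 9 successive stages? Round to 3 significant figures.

22.4

After 9 stages the ratio has grown by (√(4.03/2.02))^9 = (4.03/2.02)^(9/2).
= 1.99505^(9/2) = 22.4.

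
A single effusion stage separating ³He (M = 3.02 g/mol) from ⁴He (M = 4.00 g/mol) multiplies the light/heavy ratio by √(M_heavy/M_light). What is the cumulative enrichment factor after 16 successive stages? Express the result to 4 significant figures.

9.472

Overall factor = α^16 with α = √(4.00/3.02), i.e. (4.00/3.02)^(16/2).
= 1.32450^8 = 9.472.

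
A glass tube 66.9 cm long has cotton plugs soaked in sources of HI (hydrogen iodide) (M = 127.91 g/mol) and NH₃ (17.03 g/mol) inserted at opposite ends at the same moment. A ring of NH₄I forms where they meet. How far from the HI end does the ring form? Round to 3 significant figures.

17.9 cm

Distances travelled in equal time are proportional to diffusion rates, so d_HI/d_NH₃ = √(M_NH₃/M_HI) = √(17.03/127.91) = 0.3649.
With d_HI + d_NH₃ = 66.9 cm, d_NH₃ = 66.9/(1 + 0.3649) = 49.02 cm.
d_HI = 66.9 − 49.02 = 17.9 cm.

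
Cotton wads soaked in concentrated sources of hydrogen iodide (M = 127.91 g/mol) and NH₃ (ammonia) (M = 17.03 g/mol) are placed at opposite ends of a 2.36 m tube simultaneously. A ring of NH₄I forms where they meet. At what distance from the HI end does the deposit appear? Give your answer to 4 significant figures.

Distances travelled in equal time are proportional to diffusion rates, so d_HI/d_NH₃ = √(M_NH₃/M_HI) = √(17.03/127.91) = 0.3649.
With d_HI + d_NH₃ = 2.36 m, d_NH₃ = 2.36/(1 + 0.3649) = 1.729 m.
d_HI = 2.36 − 1.729 = 0.6309 m.

0.6309 m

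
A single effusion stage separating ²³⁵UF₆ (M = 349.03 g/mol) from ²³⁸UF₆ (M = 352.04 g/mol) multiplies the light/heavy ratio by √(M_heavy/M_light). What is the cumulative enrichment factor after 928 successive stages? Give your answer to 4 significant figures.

53.75

Overall factor = α^928 with α = √(352.04/349.03), i.e. (352.04/349.03)^(928/2).
= 1.00862^464 = 53.75.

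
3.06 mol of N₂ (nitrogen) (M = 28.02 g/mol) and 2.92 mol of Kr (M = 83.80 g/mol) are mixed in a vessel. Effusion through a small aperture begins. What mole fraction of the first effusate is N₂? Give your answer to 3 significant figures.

0.644

Each component's effusion rate ∝ (its partial pressure)·(1/√M) ∝ n_i/√M_i.
x_N₂(eff) = (n_N₂/√M_N₂) / (n_N₂/√M_N₂ + n_Kr/√M_Kr)
= (3.06/√28.02) / (3.06/√28.02 + 2.92/√83.80) = 0.5781/(0.5781 + 0.3190) = 0.644.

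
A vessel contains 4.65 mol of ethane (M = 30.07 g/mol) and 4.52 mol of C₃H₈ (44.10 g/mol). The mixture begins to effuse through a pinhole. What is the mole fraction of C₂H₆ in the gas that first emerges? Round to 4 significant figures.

0.5547

Rate_i ∝ x_i/√M_i (Graham's law weighted by mole fraction), so the effusate composition follows n_i/√M_i.
So x_C₂H₆ in the escaping gas = (n_C₂H₆/√M_C₂H₆) / Σ(n_i/√M_i)
= (4.65/√30.07) / (4.65/√30.07 + 4.52/√44.10) = 0.8480/(0.8480 + 0.6806) = 0.5547.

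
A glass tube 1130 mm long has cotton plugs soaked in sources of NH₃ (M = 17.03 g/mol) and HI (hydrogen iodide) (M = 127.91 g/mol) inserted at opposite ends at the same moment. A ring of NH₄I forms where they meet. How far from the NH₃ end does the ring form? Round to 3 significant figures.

Graham's law gives d_NH₃/d_HI = rate_NH₃/rate_HI = √(M_HI/M_NH₃) = √(127.91/17.03) = 2.741.
With d_NH₃ + d_HI = 1130 mm, d_HI = 1130/(1 + 2.741) = 302.1 mm.
d_NH₃ = 1130 − 302.1 = 828 mm.

828 mm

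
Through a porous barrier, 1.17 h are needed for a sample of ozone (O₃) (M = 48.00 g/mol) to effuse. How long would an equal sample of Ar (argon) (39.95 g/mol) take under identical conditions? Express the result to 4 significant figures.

Graham's law gives t_Ar/t_O₃ = √(M_Ar/M_O₃) = √(39.95/48.00) = √0.8323 = 0.9123.
So the time for Ar is 1.17 × 0.9123 = 1.067 h.

1.067 h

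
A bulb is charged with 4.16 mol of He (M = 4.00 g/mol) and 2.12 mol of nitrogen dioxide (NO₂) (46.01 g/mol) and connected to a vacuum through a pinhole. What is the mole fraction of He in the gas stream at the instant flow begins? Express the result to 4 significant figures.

0.8694

The effusion rate of species i is ∝ p_i/√M_i ∝ n_i/√M_i.
x_He(eff) = (n_He/√M_He) / (n_He/√M_He + n_NO₂/√M_NO₂)
= (4.16/√4.00) / (4.16/√4.00 + 2.12/√46.01) = 2.080/(2.080 + 0.3125) = 0.8694.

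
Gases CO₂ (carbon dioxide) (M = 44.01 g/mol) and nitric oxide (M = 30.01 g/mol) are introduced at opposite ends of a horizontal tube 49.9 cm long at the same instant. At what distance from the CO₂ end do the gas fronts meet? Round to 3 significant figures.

Distances travelled in equal time are proportional to diffusion rates, so d_CO₂/d_NO = √(M_NO/M_CO₂) = √(30.01/44.01) = 0.8258.
With d_CO₂ + d_NO = 49.9 cm, d_NO = 49.9/(1 + 0.8258) = 27.33 cm.
d_CO₂ = 49.9 − 27.33 = 22.6 cm.

22.6 cm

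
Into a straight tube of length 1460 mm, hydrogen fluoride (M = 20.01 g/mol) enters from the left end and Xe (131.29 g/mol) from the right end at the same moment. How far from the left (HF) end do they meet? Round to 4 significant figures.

The fronts meet when d_HF + d_Xe = L with d_HF/d_Xe = √(M_Xe/M_HF) (Graham's law). Here √(M_Xe/M_HF) = √(131.29/20.01) = 2.561.
With d_HF + d_Xe = 1460 mm, d_Xe = 1460/(1 + 2.561) = 409.9 mm.
d_HF = 1460 − 409.9 = 1050 mm.

1050 mm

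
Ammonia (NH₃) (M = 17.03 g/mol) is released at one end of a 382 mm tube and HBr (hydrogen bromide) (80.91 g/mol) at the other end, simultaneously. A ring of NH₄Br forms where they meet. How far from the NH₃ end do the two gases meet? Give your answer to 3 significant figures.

In equal time, each gas travels a distance ∝ its rate ∝ 1/√M, so d_NH₃/d_HBr = √(M_HBr/M_NH₃) = √(80.91/17.03) = 2.180.
With d_NH₃ + d_HBr = 382 mm, d_HBr = 382/(1 + 2.180) = 120.1 mm.
d_NH₃ = 382 − 120.1 = 262 mm.

262 mm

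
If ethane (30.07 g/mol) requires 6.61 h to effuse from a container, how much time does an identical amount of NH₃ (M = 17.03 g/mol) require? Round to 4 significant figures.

By Graham's law, t_NH₃/t_C₂H₆ = √(M_NH₃/M_C₂H₆) = √(17.03/30.07) = √0.5663 = 0.7526.
So the time for NH₃ is 6.61 × 0.7526 = 4.974 h.

4.974 h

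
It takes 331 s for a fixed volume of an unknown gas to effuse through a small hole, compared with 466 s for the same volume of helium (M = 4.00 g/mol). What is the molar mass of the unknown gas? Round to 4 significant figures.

2.018 g/mol

Graham's law gives t_X/t_He = √(M_X/M_He).
331/466 = 0.7103 = √(M_X/4.00)
M_X = 4.00 × 0.7103² = 4.00 × 0.5045 = 2.018 g/mol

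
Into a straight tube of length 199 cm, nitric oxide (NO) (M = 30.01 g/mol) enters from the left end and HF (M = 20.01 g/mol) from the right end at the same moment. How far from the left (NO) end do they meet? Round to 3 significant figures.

89.5 cm

The fronts meet when d_NO + d_HF = L with d_NO/d_HF = √(M_HF/M_NO) (Graham's law). Here √(M_HF/M_NO) = √(20.01/30.01) = 0.8166.
With d_NO + d_HF = 199 cm, d_HF = 199/(1 + 0.8166) = 109.5 cm.
d_NO = 199 − 109.5 = 89.5 cm.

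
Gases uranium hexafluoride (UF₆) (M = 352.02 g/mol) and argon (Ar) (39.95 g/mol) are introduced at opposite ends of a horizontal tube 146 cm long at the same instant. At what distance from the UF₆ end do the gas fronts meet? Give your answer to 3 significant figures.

The fronts meet when d_UF₆ + d_Ar = L with d_UF₆/d_Ar = √(M_Ar/M_UF₆) (Graham's law). Here √(M_Ar/M_UF₆) = √(39.95/352.02) = 0.3369.
With d_UF₆ + d_Ar = 146 cm, d_Ar = 146/(1 + 0.3369) = 109.2 cm.
d_UF₆ = 146 − 109.2 = 36.8 cm.

36.8 cm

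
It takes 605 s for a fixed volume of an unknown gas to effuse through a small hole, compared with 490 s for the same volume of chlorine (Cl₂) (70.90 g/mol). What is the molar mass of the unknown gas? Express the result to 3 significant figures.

108 g/mol

From Graham's law, t_X/t_Cl₂ = √(M_X/M_Cl₂).
605/490 = 1.235 = √(M_X/70.90)
M_X = 70.90 × 1.235² = 70.90 × 1.524 = 108 g/mol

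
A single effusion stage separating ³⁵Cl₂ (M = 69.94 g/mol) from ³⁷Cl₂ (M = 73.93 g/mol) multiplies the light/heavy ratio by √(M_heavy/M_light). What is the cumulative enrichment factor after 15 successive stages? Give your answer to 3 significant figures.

1.52

Overall factor = α^15 with α = √(73.93/69.94), i.e. (73.93/69.94)^(15/2).
= 1.05705^(15/2) = 1.52.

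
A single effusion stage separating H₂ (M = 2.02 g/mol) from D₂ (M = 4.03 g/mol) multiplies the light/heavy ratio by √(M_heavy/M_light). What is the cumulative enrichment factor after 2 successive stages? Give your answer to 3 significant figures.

The single-stage factor is √(M_heavy/M_light), so 2 stages give [√(4.03/2.02)]^2 = (4.03/2.02)^(2/2).
= 1.99505^1 = 2.00.

2.00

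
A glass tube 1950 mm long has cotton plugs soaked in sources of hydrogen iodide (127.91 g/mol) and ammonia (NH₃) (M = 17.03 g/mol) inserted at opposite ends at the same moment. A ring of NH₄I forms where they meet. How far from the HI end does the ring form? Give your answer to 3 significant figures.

521 mm

The fronts meet when d_HI + d_NH₃ = L with d_HI/d_NH₃ = √(M_NH₃/M_HI) (Graham's law). Here √(M_NH₃/M_HI) = √(17.03/127.91) = 0.3649.
With d_HI + d_NH₃ = 1950 mm, d_NH₃ = 1950/(1 + 0.3649) = 1429 mm.
d_HI = 1950 − 1429 = 521 mm.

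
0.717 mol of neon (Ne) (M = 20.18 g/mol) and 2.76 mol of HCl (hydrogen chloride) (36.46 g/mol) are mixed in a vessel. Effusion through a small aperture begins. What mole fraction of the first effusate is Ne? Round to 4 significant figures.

The effusion rate of species i is ∝ p_i/√M_i ∝ n_i/√M_i.
So x_Ne in the escaping gas = (n_Ne/√M_Ne) / Σ(n_i/√M_i)
= (0.717/√20.18) / (0.717/√20.18 + 2.76/√36.46) = 0.1596/(0.1596 + 0.4571) = 0.2588.

0.2588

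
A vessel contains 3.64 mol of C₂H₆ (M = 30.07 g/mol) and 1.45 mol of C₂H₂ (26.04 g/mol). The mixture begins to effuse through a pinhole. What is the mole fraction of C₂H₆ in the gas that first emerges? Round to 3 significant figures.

0.700

The effusion rate of species i is ∝ p_i/√M_i ∝ n_i/√M_i.
Mole fraction of C₂H₆ in the effusate = (n_C₂H₆/√M_C₂H₆) / (n_C₂H₆/√M_C₂H₆ + n_C₂H₂/√M_C₂H₂)
= (3.64/√30.07) / (3.64/√30.07 + 1.45/√26.04) = 0.6638/(0.6638 + 0.2841) = 0.700.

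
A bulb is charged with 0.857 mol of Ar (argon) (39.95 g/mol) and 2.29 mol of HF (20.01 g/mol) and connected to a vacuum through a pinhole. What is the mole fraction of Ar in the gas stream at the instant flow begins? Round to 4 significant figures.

0.2094

The effusion rate of species i is ∝ p_i/√M_i ∝ n_i/√M_i.
x_Ar(eff) = (n_Ar/√M_Ar) / (n_Ar/√M_Ar + n_HF/√M_HF)
= (0.857/√39.95) / (0.857/√39.95 + 2.29/√20.01) = 0.1356/(0.1356 + 0.5119) = 0.2094.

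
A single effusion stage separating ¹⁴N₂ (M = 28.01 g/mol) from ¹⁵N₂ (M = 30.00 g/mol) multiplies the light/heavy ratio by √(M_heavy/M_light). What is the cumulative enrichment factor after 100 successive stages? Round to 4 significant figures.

Overall factor = α^100 with α = √(30.00/28.01), i.e. (30.00/28.01)^(100/2).
= 1.07105^50 = 30.93.

30.93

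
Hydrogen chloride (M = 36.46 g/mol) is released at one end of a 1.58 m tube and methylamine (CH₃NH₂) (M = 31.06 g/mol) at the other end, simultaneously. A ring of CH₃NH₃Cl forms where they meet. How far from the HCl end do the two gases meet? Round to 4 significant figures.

The fronts meet when d_HCl + d_CH₃NH₂ = L with d_HCl/d_CH₃NH₂ = √(M_CH₃NH₂/M_HCl) (Graham's law). Here √(M_CH₃NH₂/M_HCl) = √(31.06/36.46) = 0.9230.
With d_HCl + d_CH₃NH₂ = 1.58 m, d_CH₃NH₂ = 1.58/(1 + 0.9230) = 0.8216 m.
d_HCl = 1.58 − 0.8216 = 0.7584 m.

0.7584 m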